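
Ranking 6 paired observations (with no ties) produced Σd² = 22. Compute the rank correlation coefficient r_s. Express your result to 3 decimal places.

0.371

ρ = 1 − 6Σd² / [n(n²−1)] = 1 − 6×22 / (6×35)
  = 1 − 132/210 = 1 − 0.6286 ≈ 0.371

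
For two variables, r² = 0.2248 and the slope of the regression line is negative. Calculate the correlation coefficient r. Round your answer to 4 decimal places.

|r| = √0.2248 = 0.4741
The association is negative, so r = −0.4741.

-0.4741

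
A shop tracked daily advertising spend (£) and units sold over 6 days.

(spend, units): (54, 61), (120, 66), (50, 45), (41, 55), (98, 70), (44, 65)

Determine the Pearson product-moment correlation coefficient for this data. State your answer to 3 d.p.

0.591

n = 6, Σx = 407, Σy = 362, Σx² = 33037, Σy² = 22252, Σxy = 25439
nΣxy − ΣxΣy = 152634 − 147334 = 5300
nΣx² − (Σx)² = 198222 − 165649 = 32573; nΣy² − (Σy)² = 133512 − 131044 = 2468
r = 5300 / √(32573 × 2468) = 5300 / 8966.0562 ≈ 0.591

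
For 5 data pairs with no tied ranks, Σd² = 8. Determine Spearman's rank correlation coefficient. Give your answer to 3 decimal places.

ρ = 1 − 6Σd² / [n(n²−1)] = 1 − 6×8 / (5×24)
  = 1 − 48/120 = 1 − 0.4000 ≈ 0.600

0.600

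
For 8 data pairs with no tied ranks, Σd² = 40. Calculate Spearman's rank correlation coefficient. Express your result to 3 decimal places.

ρ = 1 − 6Σd² / [n(n²−1)] = 1 − 6×40 / (8×63)
  = 1 − 240/504 = 1 − 0.4762 ≈ 0.524

0.524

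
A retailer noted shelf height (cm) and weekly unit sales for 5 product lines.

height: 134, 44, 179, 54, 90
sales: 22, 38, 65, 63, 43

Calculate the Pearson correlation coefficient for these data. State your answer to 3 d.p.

n = 5, Σx = 501, Σy = 231, Σx² = 62949, Σy² = 11971, Σxy = 23527
nΣxy − ΣxΣy = 117635 − 115731 = 1904
nΣx² − (Σx)² = 314745 − 251001 = 63744; nΣy² − (Σy)² = 59855 − 53361 = 6494
r = 1904 / √(63744 × 6494) = 1904 / 20345.8481 ≈ 0.094

0.094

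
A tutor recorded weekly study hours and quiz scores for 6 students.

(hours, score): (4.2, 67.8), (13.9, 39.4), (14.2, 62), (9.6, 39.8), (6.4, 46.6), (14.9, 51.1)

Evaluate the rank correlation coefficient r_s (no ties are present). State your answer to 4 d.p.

-0.1429

Rank hours: 1, 4, 5, 3, 2, 6
Rank score: 6, 1, 5, 2, 3, 4
d = rank(hours) − rank(score): -5, 3, 0, 1, -1, 2; Σd² = 40
ρ = 1 − 6Σd² / [n(n²−1)] = 1 − 6×40 / (6×35) = 1 − 240/210 ≈ -0.1429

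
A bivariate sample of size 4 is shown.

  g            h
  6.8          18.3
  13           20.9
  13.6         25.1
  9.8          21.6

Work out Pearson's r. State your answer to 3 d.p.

0.811

n = 4, Σg = 43.2, Σh = 85.9, Σg² = 496.24, Σh² = 1868.27, Σgh = 949.18
nΣgh − ΣgΣh = 3796.72 − 3710.88 = 85.84
nΣg² − (Σg)² = 1984.96 − 1866.24 = 118.72; nΣh² − (Σh)² = 7473.08 − 7378.81 = 94.27
r = 85.84 / √(118.72 × 94.27) = 85.84 / 105.7910 ≈ 0.811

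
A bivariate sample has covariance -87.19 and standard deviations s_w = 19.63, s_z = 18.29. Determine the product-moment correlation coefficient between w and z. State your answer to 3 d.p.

r = Cov(w,z) / (s_w · s_z) = -87.19 / (19.63 × 18.29)
  = -87.19 / 359.0327 ≈ -0.243

-0.243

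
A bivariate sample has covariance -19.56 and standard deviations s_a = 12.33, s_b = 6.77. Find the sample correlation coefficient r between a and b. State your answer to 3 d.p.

-0.234

r = Cov(a,b) / (s_a · s_b) = -19.56 / (12.33 × 6.77)
  = -19.56 / 83.4741 ≈ -0.234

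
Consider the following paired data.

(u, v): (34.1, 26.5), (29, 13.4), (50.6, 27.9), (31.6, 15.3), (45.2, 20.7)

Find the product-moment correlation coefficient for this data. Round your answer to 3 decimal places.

0.697

n = 5, Σu = 190.5, Σv = 103.8, Σu² = 7605.77, Σv² = 2322.8, Σuv = 4123.11
nΣuv − ΣuΣv = 20615.55 − 19773.9 = 841.65
nΣu² − (Σu)² = 38028.85 − 36290.25 = 1738.6; nΣv² − (Σv)² = 11614 − 10774.44 = 839.56
r = 841.65 / √(1738.6 × 839.56) = 841.65 / 1208.1635 ≈ 0.697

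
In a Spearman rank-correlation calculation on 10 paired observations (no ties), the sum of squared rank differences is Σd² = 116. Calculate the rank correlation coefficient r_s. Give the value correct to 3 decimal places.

0.297

ρ = 1 − 6Σd² / [n(n²−1)] = 1 − 6×116 / (10×99)
  = 1 − 696/990 = 1 − 0.7030 ≈ 0.297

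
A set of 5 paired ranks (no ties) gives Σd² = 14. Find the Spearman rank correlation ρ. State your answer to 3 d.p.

0.300

ρ = 1 − 6Σd² / [n(n²−1)] = 1 − 6×14 / (5×24)
  = 1 − 84/120 = 1 − 0.7000 ≈ 0.300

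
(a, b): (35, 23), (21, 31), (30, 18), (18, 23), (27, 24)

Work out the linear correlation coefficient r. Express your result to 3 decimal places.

n = 5, Σa = 131, Σb = 119, Σa² = 3619, Σb² = 2919, Σab = 3058
nΣab − ΣaΣb = 15290 − 15589 = -299
nΣa² − (Σa)² = 18095 − 17161 = 934; nΣb² − (Σb)² = 14595 − 14161 = 434
r = -299 / √(934 × 434) = -299 / 636.6757 ≈ -0.470

-0.470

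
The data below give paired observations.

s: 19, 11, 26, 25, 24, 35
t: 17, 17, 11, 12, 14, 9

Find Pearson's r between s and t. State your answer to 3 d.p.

n = 6, Σs = 140, Σt = 80, Σs² = 3584, Σt² = 1120, Σst = 1747
nΣst − ΣsΣt = 10482 − 11200 = -718
nΣs² − (Σs)² = 21504 − 19600 = 1904; nΣt² − (Σt)² = 6720 − 6400 = 320
r = -718 / √(1904 × 320) = -718 / 780.5639 ≈ -0.920

-0.920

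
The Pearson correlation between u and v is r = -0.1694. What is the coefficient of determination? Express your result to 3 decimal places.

r² = (-0.1694)² = 0.029

0.029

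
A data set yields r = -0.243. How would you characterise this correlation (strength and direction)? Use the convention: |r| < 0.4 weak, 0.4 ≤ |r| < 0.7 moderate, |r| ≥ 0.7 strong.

r = -0.243 < 0 so the relationship is negative.
|r| = 0.243, which falls in the weak range.

weak negative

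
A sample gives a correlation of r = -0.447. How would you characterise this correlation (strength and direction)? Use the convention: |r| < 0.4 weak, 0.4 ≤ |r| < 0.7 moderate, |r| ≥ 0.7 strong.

r = -0.447 < 0 so the relationship is negative.
|r| = 0.447, which falls in the moderate range.

moderate negative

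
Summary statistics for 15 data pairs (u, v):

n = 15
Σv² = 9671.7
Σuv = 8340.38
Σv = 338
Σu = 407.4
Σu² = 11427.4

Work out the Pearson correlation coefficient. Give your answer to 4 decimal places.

-0.9729

r = (nΣuv − ΣuΣv) / √[(nΣu² − (Σu)²)(nΣv² − (Σv)²)]
Numerator: 15×8340.38 − 407.4×338 = -12595.5
Denominator: √[(171411 − 165974.76)(145075.5 − 114244)] = √[5436.24 × 30831.5] = 12946.3290
r = -12595.5 / 12946.3290 ≈ -0.9729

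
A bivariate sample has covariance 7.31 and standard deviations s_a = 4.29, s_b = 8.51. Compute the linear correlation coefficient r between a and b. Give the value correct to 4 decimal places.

0.2002

r = Cov(a,b) / (s_a · s_b) = 7.31 / (4.29 × 8.51)
  = 7.31 / 36.5079 ≈ 0.2002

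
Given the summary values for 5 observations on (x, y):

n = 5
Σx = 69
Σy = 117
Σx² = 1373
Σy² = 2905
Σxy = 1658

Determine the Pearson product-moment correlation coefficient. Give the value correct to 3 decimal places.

r = (nΣxy − ΣxΣy) / √[(nΣx² − (Σx)²)(nΣy² − (Σy)²)]
Numerator: 5×1658 − 69×117 = 217
Denominator: √[(6865 − 4761)(14525 − 13689)] = √[2104 × 836] = 1326.2519
r = 217 / 1326.2519 ≈ 0.164

0.164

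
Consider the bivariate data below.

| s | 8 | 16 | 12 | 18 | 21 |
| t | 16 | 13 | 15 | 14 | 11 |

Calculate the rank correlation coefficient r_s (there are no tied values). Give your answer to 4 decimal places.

-0.9000

Rank s: 1, 3, 2, 4, 5
Rank t: 5, 2, 4, 3, 1
d = rank(s) − rank(t): -4, 1, -2, 1, 4; Σd² = 38
ρ = 1 − 6Σd² / [n(n²−1)] = 1 − 6×38 / (5×24) = 1 − 228/120 ≈ -0.9000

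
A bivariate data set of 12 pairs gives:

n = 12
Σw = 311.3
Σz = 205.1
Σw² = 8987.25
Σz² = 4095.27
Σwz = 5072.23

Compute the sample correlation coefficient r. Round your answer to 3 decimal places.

-0.339

r = (nΣwz − ΣwΣz) / √[(nΣw² − (Σw)²)(nΣz² − (Σz)²)]
Numerator: 12×5072.23 − 311.3×205.1 = -2980.87
Denominator: √[(107847 − 96907.69)(49143.24 − 42066.01)] = √[10939.31 × 7077.23] = 8798.8643
r = -2980.87 / 8798.8643 ≈ -0.339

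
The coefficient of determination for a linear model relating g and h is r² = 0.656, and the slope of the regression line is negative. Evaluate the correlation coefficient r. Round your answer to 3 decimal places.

-0.810

|r| = √0.656 = 0.810
The association is negative, so r = −0.810.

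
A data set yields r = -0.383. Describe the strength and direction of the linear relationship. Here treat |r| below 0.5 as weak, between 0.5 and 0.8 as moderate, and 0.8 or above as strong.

r = -0.383 < 0 so the relationship is negative.
|r| = 0.383, which falls in the weak range.

weak negative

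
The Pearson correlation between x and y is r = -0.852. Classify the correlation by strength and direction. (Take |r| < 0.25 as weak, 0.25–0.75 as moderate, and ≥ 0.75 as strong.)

strong negative

r = -0.852 < 0 so the relationship is negative.
|r| = 0.852, which falls in the strong range.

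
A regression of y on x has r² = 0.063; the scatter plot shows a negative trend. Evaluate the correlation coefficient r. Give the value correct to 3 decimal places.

-0.251

|r| = √0.063 = 0.251
The association is negative, so r = −0.251.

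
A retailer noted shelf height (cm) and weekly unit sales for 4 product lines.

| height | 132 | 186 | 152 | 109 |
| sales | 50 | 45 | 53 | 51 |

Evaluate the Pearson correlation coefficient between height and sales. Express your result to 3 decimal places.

-0.661

n = 4, Σx = 579, Σy = 199, Σx² = 87005, Σy² = 9935, Σxy = 28585
nΣxy − ΣxΣy = 114340 − 115221 = -881
nΣx² − (Σx)² = 348020 − 335241 = 12779; nΣy² − (Σy)² = 39740 − 39601 = 139
r = -881 / √(12779 × 139) = -881 / 1332.7719 ≈ -0.661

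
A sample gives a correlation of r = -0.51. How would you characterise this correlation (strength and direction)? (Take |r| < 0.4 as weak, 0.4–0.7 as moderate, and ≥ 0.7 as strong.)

moderate negative

r = -0.51 < 0 so the relationship is negative.
|r| = 0.51, which falls in the moderate range.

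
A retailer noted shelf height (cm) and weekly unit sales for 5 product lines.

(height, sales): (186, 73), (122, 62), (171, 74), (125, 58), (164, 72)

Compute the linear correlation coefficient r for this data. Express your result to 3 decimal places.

n = 5, Σx = 768, Σy = 339, Σx² = 121242, Σy² = 23197, Σxy = 52854
nΣxy − ΣxΣy = 264270 − 260352 = 3918
nΣx² − (Σx)² = 606210 − 589824 = 16386; nΣy² − (Σy)² = 115985 − 114921 = 1064
r = 3918 / √(16386 × 1064) = 3918 / 4175.4885 ≈ 0.938

0.938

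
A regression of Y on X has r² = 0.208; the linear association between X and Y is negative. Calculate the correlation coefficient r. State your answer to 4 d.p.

-0.4561

|r| = √0.208 = 0.4561
The association is negative, so r = −0.4561.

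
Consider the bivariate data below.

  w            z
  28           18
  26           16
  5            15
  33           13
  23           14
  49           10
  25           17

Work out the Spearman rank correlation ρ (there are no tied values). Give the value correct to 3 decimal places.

-0.357

Rank w: 5, 4, 1, 6, 2, 7, 3
Rank z: 7, 5, 4, 2, 3, 1, 6
d = rank(w) − rank(z): -2, -1, -3, 4, -1, 6, -3; Σd² = 76
ρ = 1 − 6Σd² / [n(n²−1)] = 1 − 6×76 / (7×48) = 1 − 456/336 ≈ -0.357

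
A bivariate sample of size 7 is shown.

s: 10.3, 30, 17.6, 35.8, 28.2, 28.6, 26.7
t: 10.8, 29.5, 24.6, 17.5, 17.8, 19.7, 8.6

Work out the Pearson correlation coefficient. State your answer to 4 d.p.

0.2620

n = 7, Σs = 177.2, Σt = 128.5, Σs² = 4923.58, Σt² = 2677.19, Σst = 3350.7
nΣst − ΣsΣt = 23454.9 − 22770.2 = 684.7
nΣs² − (Σs)² = 34465.06 − 31399.84 = 3065.22; nΣt² − (Σt)² = 18740.33 − 16512.25 = 2228.08
r = 684.7 / √(3065.22 × 2228.08) = 684.7 / 2613.3418 ≈ 0.2620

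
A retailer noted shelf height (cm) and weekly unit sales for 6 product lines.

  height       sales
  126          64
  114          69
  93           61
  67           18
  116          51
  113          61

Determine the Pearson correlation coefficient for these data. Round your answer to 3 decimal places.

n = 6, Σx = 629, Σy = 324, Σx² = 68235, Σy² = 19224, Σxy = 35618
nΣxy − ΣxΣy = 213708 − 203796 = 9912
nΣx² − (Σx)² = 409410 − 395641 = 13769; nΣy² − (Σy)² = 115344 − 104976 = 10368
r = 9912 / √(13769 × 10368) = 9912 / 11948.0957 ≈ 0.830

0.830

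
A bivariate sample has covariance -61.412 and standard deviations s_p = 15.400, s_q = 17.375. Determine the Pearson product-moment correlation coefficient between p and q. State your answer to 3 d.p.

r = Cov(p,q) / (s_p · s_q) = -61.412 / (15.400 × 17.375)
  = -61.412 / 267.5750 ≈ -0.230

-0.230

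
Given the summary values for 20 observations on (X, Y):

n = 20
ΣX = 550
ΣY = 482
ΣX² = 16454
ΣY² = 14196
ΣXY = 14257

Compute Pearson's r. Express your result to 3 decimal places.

0.541

r = (nΣXY − ΣXΣY) / √[(nΣX² − (ΣX)²)(nΣY² − (ΣY)²)]
Numerator: 20×14257 − 550×482 = 20040
Denominator: √[(329080 − 302500)(283920 − 232324)] = √[26580 × 51596] = 37032.7109
r = 20040 / 37032.7109 ≈ 0.541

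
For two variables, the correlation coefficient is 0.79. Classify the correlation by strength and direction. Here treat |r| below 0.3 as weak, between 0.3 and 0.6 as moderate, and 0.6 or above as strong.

r = 0.79 > 0 so the relationship is positive.
|r| = 0.79, which falls in the strong range.

strong positive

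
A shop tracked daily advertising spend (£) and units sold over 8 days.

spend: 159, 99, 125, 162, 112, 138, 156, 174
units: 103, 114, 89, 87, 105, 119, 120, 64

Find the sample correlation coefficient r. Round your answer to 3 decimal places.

-0.482

n = 8, Σx = 1125, Σy = 801, Σx² = 163151, Σy² = 82777, Σxy = 110920
nΣxy − ΣxΣy = 887360 − 901125 = -13765
nΣx² − (Σx)² = 1305208 − 1265625 = 39583; nΣy² − (Σy)² = 662216 − 641601 = 20615
r = -13765 / √(39583 × 20615) = -13765 / 28565.7758 ≈ -0.482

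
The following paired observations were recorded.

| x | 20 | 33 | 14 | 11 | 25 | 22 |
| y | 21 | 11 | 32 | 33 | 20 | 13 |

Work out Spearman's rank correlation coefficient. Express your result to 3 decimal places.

Rank x: 3, 6, 2, 1, 5, 4
Rank y: 4, 1, 5, 6, 3, 2
d = rank(x) − rank(y): -1, 5, -3, -5, 2, 2; Σd² = 68
ρ = 1 − 6Σd² / [n(n²−1)] = 1 − 6×68 / (6×35) = 1 − 408/210 ≈ -0.943

-0.943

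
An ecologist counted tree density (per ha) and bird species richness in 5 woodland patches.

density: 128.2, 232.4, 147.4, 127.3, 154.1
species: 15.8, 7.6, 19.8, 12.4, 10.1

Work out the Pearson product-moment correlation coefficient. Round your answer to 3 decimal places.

n = 5, Σx = 789.4, Σy = 65.7, Σx² = 132123.86, Σy² = 955.21, Σxy = 9845.25
nΣxy − ΣxΣy = 49226.25 − 51863.58 = -2637.33
nΣx² − (Σx)² = 660619.3 − 623152.36 = 37466.94; nΣy² − (Σy)² = 4776.05 − 4316.49 = 459.56
r = -2637.33 / √(37466.94 × 459.56) = -2637.33 / 4149.4948 ≈ -0.636

-0.636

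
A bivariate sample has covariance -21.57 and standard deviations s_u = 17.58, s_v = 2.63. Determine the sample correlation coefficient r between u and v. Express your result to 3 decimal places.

-0.467

r = Cov(u,v) / (s_u · s_v) = -21.57 / (17.58 × 2.63)
  = -21.57 / 46.2354 ≈ -0.467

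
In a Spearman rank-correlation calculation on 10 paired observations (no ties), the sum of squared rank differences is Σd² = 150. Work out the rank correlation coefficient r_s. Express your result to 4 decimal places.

0.0909

ρ = 1 − 6Σd² / [n(n²−1)] = 1 − 6×150 / (10×99)
  = 1 − 900/990 = 1 − 0.90909 ≈ 0.0909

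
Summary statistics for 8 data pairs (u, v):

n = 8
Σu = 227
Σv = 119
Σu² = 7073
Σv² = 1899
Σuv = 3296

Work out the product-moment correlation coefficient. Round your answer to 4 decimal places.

-0.2825

r = (nΣuv − ΣuΣv) / √[(nΣu² − (Σu)²)(nΣv² − (Σv)²)]
Numerator: 8×3296 − 227×119 = -645
Denominator: √[(56584 − 51529)(15192 − 14161)] = √[5055 × 1031] = 2282.9159
r = -645 / 2282.9159 ≈ -0.2825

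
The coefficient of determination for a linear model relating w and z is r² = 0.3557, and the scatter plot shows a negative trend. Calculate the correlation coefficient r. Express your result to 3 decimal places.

|r| = √0.3557 = 0.596
The association is negative, so r = −0.596.

-0.596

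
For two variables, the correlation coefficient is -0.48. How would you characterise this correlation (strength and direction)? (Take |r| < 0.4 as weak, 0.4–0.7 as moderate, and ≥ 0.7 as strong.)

r = -0.48 < 0 so the relationship is negative.
|r| = 0.48, which falls in the moderate range.

moderate negative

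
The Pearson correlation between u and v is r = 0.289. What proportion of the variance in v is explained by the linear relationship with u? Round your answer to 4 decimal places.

0.0835

r² = (0.289)² = 0.0835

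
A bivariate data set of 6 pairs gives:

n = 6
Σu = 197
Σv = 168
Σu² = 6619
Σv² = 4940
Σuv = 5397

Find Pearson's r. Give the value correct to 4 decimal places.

r = (nΣuv − ΣuΣv) / √[(nΣu² − (Σu)²)(nΣv² − (Σv)²)]
Numerator: 6×5397 − 197×168 = -714
Denominator: √[(39714 − 38809)(29640 − 28224)] = √[905 × 1416] = 1132.0247
r = -714 / 1132.0247 ≈ -0.6307

-0.6307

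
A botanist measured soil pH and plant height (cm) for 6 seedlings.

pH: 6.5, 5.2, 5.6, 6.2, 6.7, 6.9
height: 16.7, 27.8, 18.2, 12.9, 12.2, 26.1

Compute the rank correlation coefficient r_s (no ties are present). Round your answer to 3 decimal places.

Rank pH: 4, 1, 2, 3, 5, 6
Rank height: 3, 6, 4, 2, 1, 5
d = rank(pH) − rank(height): 1, -5, -2, 1, 4, 1; Σd² = 48
ρ = 1 − 6Σd² / [n(n²−1)] = 1 − 6×48 / (6×35) = 1 − 288/210 ≈ -0.371

-0.371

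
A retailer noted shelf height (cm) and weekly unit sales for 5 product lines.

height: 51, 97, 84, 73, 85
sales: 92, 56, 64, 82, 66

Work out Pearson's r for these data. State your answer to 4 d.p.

-0.9709

n = 5, Σx = 390, Σy = 360, Σx² = 31620, Σy² = 26776, Σxy = 27096
nΣxy − ΣxΣy = 135480 − 140400 = -4920
nΣx² − (Σx)² = 158100 − 152100 = 6000; nΣy² − (Σy)² = 133880 − 129600 = 4280
r = -4920 / √(6000 × 4280) = -4920 / 5067.5438 ≈ -0.9709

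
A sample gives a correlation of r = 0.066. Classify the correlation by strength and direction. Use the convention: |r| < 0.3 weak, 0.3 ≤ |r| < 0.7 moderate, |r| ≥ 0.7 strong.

r = 0.066 > 0 so the relationship is positive.
|r| = 0.066, which falls in the weak range.

weak positive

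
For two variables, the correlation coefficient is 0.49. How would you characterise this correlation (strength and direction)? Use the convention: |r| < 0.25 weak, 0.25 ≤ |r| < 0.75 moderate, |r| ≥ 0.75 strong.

r = 0.49 > 0 so the relationship is positive.
|r| = 0.49, which falls in the moderate range.

moderate positive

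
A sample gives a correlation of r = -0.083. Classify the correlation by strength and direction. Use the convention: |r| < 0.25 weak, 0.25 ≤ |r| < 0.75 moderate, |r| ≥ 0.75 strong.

weak negative

r = -0.083 < 0 so the relationship is negative.
|r| = 0.083, which falls in the weak range.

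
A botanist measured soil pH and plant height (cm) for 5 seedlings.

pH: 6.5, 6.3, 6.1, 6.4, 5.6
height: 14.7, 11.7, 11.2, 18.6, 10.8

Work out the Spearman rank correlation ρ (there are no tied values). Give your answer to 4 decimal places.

0.9000

Rank pH: 5, 3, 2, 4, 1
Rank height: 4, 3, 2, 5, 1
d = rank(pH) − rank(height): 1, 0, 0, -1, 0; Σd² = 2
ρ = 1 − 6Σd² / [n(n²−1)] = 1 − 6×2 / (5×24) = 1 − 12/120 ≈ 0.9000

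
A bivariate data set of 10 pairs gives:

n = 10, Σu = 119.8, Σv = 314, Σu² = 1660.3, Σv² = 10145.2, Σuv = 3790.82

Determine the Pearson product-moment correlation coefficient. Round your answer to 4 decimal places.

0.1148

r = (nΣuv − ΣuΣv) / √[(nΣu² − (Σu)²)(nΣv² − (Σv)²)]
Numerator: 10×3790.82 − 119.8×314 = 291
Denominator: √[(16603 − 14352.04)(101452 − 98596)] = √[2250.96 × 2856] = 2535.4964
r = 291 / 2535.4964 ≈ 0.1148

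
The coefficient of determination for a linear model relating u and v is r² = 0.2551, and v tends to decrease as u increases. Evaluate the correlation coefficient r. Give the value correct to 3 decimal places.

|r| = √0.2551 = 0.505
The association is negative, so r = −0.505.

-0.505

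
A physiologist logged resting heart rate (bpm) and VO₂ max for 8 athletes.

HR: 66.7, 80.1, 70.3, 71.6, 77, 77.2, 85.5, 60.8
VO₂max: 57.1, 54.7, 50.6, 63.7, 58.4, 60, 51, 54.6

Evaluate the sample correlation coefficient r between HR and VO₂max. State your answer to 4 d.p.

-0.1330

n = 8, Σx = 589.2, Σy = 450.1, Σx² = 43829.28, Σy² = 25463.27, Σxy = 33117.12
nΣxy − ΣxΣy = 264936.96 − 265198.92 = -261.96
nΣx² − (Σx)² = 350634.24 − 347156.64 = 3477.6; nΣy² − (Σy)² = 203706.16 − 202590.01 = 1116.15
r = -261.96 / √(3477.6 × 1116.15) = -261.96 / 1970.1582 ≈ -0.1330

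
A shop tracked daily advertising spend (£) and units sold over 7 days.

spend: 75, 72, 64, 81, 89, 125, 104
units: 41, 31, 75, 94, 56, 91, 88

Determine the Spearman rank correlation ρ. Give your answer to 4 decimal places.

Rank spend: 3, 2, 1, 4, 5, 7, 6
Rank units: 2, 1, 4, 7, 3, 6, 5
d = rank(spend) − rank(units): 1, 1, -3, -3, 2, 1, 1; Σd² = 26
ρ = 1 − 6Σd² / [n(n²−1)] = 1 − 6×26 / (7×48) = 1 − 156/336 ≈ 0.5357

0.5357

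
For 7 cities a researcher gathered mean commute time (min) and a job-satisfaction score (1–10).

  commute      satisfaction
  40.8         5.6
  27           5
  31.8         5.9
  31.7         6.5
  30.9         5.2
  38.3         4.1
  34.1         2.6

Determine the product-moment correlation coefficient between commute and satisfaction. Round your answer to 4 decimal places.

-0.1686

n = 7, Σx = 234.6, Σy = 34.9, Σx² = 7994.28, Σy² = 184.03, Σxy = 1163.52
nΣxy − ΣxΣy = 8144.64 − 8187.54 = -42.9
nΣx² − (Σx)² = 55959.96 − 55037.16 = 922.8; nΣy² − (Σy)² = 1288.21 − 1218.01 = 70.2
r = -42.9 / √(922.8 × 70.2) = -42.9 / 254.5203 ≈ -0.1686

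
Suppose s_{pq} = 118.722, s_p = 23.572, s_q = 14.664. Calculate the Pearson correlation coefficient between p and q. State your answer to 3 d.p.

0.343

r = Cov(p,q) / (s_p · s_q) = 118.722 / (23.572 × 14.664)
  = 118.722 / 345.6598 ≈ 0.343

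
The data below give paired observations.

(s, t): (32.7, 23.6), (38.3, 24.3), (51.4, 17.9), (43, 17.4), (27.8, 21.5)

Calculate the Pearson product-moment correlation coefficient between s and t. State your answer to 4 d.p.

n = 5, Σs = 193.2, Σt = 104.7, Σs² = 7799.98, Σt² = 2232.87, Σst = 3968.37
nΣst − ΣsΣt = 19841.85 − 20228.04 = -386.19
nΣs² − (Σs)² = 38999.9 − 37326.24 = 1673.66; nΣt² − (Σt)² = 11164.35 − 10962.09 = 202.26
r = -386.19 / √(1673.66 × 202.26) = -386.19 / 581.8200 ≈ -0.6638

-0.6638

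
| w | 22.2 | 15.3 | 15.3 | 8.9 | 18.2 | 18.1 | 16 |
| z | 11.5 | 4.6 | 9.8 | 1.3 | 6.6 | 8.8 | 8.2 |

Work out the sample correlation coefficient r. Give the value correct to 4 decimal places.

n = 7, Σw = 114, Σz = 50.8, Σw² = 1955.08, Σz² = 439.38, Σwz = 897.79
nΣwz − ΣwΣz = 6284.53 − 5791.2 = 493.33
nΣw² − (Σw)² = 13685.56 − 12996 = 689.56; nΣz² − (Σz)² = 3075.66 − 2580.64 = 495.02
r = 493.33 / √(689.56 × 495.02) = 493.33 / 584.2482 ≈ 0.8444

0.8444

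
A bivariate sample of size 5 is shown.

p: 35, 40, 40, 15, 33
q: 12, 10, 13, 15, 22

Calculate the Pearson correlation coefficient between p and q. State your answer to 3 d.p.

n = 5, Σp = 163, Σq = 72, Σp² = 5739, Σq² = 1122, Σpq = 2291
nΣpq − ΣpΣq = 11455 − 11736 = -281
nΣp² − (Σp)² = 28695 − 26569 = 2126; nΣq² − (Σq)² = 5610 − 5184 = 426
r = -281 / √(2126 × 426) = -281 / 951.6701 ≈ -0.295

-0.295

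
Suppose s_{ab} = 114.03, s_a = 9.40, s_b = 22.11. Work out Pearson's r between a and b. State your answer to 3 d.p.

r = Cov(a,b) / (s_a · s_b) = 114.03 / (9.40 × 22.11)
  = 114.03 / 207.8340 ≈ 0.549

0.549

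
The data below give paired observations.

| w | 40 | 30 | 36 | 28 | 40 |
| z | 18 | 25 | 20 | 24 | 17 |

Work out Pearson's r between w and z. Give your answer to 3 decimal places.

-0.970

n = 5, Σw = 174, Σz = 104, Σw² = 6180, Σz² = 2214, Σwz = 3542
nΣwz − ΣwΣz = 17710 − 18096 = -386
nΣw² − (Σw)² = 30900 − 30276 = 624; nΣz² − (Σz)² = 11070 − 10816 = 254
r = -386 / √(624 × 254) = -386 / 398.1156 ≈ -0.970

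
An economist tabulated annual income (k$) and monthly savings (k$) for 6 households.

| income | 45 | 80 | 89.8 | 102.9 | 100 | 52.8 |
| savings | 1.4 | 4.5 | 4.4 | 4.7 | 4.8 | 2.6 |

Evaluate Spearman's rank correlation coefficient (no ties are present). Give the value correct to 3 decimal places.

Rank income: 1, 3, 4, 6, 5, 2
Rank savings: 1, 4, 3, 5, 6, 2
d = rank(income) − rank(savings): 0, -1, 1, 1, -1, 0; Σd² = 4
ρ = 1 − 6Σd² / [n(n²−1)] = 1 − 6×4 / (6×35) = 1 − 24/210 ≈ 0.886

0.886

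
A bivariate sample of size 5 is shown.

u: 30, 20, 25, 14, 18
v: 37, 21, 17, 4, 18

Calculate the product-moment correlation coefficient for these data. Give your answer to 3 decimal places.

0.881

n = 5, Σu = 107, Σv = 97, Σu² = 2445, Σv² = 2439, Σuv = 2335
nΣuv − ΣuΣv = 11675 − 10379 = 1296
nΣu² − (Σu)² = 12225 − 11449 = 776; nΣv² − (Σv)² = 12195 − 9409 = 2786
r = 1296 / √(776 × 2786) = 1296 / 1470.3523 ≈ 0.881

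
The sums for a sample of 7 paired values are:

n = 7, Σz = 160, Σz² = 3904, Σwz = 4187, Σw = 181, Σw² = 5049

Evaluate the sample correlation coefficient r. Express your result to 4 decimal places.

r = (nΣwz − ΣwΣz) / √[(nΣw² − (Σw)²)(nΣz² − (Σz)²)]
Numerator: 7×4187 − 181×160 = 349
Denominator: √[(35343 − 32761)(27328 − 25600)] = √[2582 × 1728] = 2112.2727
r = 349 / 2112.2727 ≈ 0.1652

0.1652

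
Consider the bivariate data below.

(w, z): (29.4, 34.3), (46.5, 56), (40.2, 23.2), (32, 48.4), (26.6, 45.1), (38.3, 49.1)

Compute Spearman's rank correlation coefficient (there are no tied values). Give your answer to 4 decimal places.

Rank w: 2, 6, 5, 3, 1, 4
Rank z: 2, 6, 1, 4, 3, 5
d = rank(w) − rank(z): 0, 0, 4, -1, -2, -1; Σd² = 22
ρ = 1 − 6Σd² / [n(n²−1)] = 1 − 6×22 / (6×35) = 1 − 132/210 ≈ 0.3714

0.3714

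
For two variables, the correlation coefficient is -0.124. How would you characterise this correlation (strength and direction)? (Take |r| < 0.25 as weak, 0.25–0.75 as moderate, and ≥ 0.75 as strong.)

weak negative

r = -0.124 < 0 so the relationship is negative.
|r| = 0.124, which falls in the weak range.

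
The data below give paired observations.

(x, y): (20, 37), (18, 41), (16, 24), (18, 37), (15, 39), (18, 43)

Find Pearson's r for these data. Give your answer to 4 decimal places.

0.3303

n = 6, Σx = 105, Σy = 221, Σx² = 1853, Σy² = 8365, Σxy = 3887
nΣxy − ΣxΣy = 23322 − 23205 = 117
nΣx² − (Σx)² = 11118 − 11025 = 93; nΣy² − (Σy)² = 50190 − 48841 = 1349
r = 117 / √(93 × 1349) = 117 / 354.1991 ≈ 0.3303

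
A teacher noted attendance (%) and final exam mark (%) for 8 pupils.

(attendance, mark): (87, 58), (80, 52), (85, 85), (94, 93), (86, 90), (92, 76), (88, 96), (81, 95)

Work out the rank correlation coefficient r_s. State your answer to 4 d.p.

Rank attendance: 5, 1, 3, 8, 4, 7, 6, 2
Rank mark: 2, 1, 4, 6, 5, 3, 8, 7
d = rank(attendance) − rank(mark): 3, 0, -1, 2, -1, 4, -2, -5; Σd² = 60
ρ = 1 − 6Σd² / [n(n²−1)] = 1 − 6×60 / (8×63) = 1 − 360/504 ≈ 0.2857

0.2857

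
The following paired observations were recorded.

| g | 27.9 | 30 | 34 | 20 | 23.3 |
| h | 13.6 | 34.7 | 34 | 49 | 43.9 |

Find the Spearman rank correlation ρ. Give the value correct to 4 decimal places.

Rank g: 3, 4, 5, 1, 2
Rank h: 1, 3, 2, 5, 4
d = rank(g) − rank(h): 2, 1, 3, -4, -2; Σd² = 34
ρ = 1 − 6Σd² / [n(n²−1)] = 1 − 6×34 / (5×24) = 1 − 204/120 ≈ -0.7000

-0.7000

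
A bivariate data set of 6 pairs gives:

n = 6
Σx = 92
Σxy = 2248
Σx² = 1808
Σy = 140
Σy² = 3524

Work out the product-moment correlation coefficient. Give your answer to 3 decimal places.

r = (nΣxy − ΣxΣy) / √[(nΣx² − (Σx)²)(nΣy² − (Σy)²)]
Numerator: 6×2248 − 92×140 = 608
Denominator: √[(10848 − 8464)(21144 − 19600)] = √[2384 × 1544] = 1918.5661
r = 608 / 1918.5661 ≈ 0.317

0.317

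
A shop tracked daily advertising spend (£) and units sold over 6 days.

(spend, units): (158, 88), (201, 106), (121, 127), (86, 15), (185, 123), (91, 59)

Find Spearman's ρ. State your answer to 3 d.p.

Rank spend: 4, 6, 3, 1, 5, 2
Rank units: 3, 4, 6, 1, 5, 2
d = rank(spend) − rank(units): 1, 2, -3, 0, 0, 0; Σd² = 14
ρ = 1 − 6Σd² / [n(n²−1)] = 1 − 6×14 / (6×35) = 1 − 84/210 ≈ 0.600

0.600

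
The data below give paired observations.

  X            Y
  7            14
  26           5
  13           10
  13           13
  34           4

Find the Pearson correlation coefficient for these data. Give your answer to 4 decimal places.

-0.9570

n = 5, ΣX = 93, ΣY = 46, ΣX² = 2219, ΣY² = 506, ΣXY = 663
nΣXY − ΣXΣY = 3315 − 4278 = -963
nΣX² − (ΣX)² = 11095 − 8649 = 2446; nΣY² − (ΣY)² = 2530 − 2116 = 414
r = -963 / √(2446 × 414) = -963 / 1006.3021 ≈ -0.9570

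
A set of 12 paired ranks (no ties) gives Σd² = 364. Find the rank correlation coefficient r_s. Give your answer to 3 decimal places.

ρ = 1 − 6Σd² / [n(n²−1)] = 1 − 6×364 / (12×143)
  = 1 − 2184/1716 = 1 − 1.2727 ≈ -0.273

-0.273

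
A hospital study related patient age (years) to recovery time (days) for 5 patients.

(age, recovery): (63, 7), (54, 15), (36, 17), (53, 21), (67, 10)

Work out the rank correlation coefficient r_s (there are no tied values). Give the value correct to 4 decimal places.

Rank age: 4, 3, 1, 2, 5
Rank recovery: 1, 3, 4, 5, 2
d = rank(age) − rank(recovery): 3, 0, -3, -3, 3; Σd² = 36
ρ = 1 − 6Σd² / [n(n²−1)] = 1 − 6×36 / (5×24) = 1 − 216/120 ≈ -0.8000

-0.8000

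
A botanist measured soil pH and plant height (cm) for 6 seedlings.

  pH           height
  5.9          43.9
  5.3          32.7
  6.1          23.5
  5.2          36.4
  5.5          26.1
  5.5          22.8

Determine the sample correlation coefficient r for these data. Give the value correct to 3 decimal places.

-0.086

n = 6, Σx = 33.5, Σy = 185.4, Σx² = 187.65, Σy² = 6074.76, Σxy = 1033.9
nΣxy − ΣxΣy = 6203.4 − 6210.9 = -7.5
nΣx² − (Σx)² = 1125.9 − 1122.25 = 3.65; nΣy² − (Σy)² = 36448.56 − 34373.16 = 2075.4
r = -7.5 / √(3.65 × 2075.4) = -7.5 / 87.0357 ≈ -0.086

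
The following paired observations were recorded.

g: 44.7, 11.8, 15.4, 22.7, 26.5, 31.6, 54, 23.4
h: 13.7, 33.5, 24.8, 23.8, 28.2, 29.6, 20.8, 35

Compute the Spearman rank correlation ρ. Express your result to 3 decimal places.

-0.524

Rank g: 7, 1, 2, 3, 5, 6, 8, 4
Rank h: 1, 7, 4, 3, 5, 6, 2, 8
d = rank(g) − rank(h): 6, -6, -2, 0, 0, 0, 6, -4; Σd² = 128
ρ = 1 − 6Σd² / [n(n²−1)] = 1 − 6×128 / (8×63) = 1 − 768/504 ≈ -0.524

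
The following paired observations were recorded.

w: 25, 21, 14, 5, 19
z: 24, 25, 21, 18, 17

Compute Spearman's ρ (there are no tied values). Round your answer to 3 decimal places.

0.600

Rank w: 5, 4, 2, 1, 3
Rank z: 4, 5, 3, 2, 1
d = rank(w) − rank(z): 1, -1, -1, -1, 2; Σd² = 8
ρ = 1 − 6Σd² / [n(n²−1)] = 1 − 6×8 / (5×24) = 1 − 48/120 ≈ 0.600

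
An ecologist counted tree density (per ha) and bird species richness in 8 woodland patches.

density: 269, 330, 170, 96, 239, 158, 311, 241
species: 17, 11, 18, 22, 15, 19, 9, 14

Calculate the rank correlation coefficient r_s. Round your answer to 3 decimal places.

Rank density: 6, 8, 3, 1, 4, 2, 7, 5
Rank species: 5, 2, 6, 8, 4, 7, 1, 3
d = rank(density) − rank(species): 1, 6, -3, -7, 0, -5, 6, 2; Σd² = 160
ρ = 1 − 6Σd² / [n(n²−1)] = 1 − 6×160 / (8×63) = 1 − 960/504 ≈ -0.905

-0.905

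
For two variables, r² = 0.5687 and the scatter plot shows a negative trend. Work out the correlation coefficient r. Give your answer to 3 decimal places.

-0.754

|r| = √0.5687 = 0.754
The association is negative, so r = −0.754.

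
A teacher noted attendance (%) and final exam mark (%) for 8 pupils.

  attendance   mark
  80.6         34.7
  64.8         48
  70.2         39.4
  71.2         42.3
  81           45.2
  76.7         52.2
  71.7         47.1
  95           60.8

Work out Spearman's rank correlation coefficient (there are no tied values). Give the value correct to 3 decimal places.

0.238

Rank attendance: 6, 1, 2, 3, 7, 5, 4, 8
Rank mark: 1, 6, 2, 3, 4, 7, 5, 8
d = rank(attendance) − rank(mark): 5, -5, 0, 0, 3, -2, -1, 0; Σd² = 64
ρ = 1 − 6Σd² / [n(n²−1)] = 1 − 6×64 / (8×63) = 1 − 384/504 ≈ 0.238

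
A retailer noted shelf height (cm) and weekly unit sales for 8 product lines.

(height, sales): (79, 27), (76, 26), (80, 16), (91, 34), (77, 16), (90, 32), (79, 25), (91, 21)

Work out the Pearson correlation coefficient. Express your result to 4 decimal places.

0.5031

n = 8, Σx = 663, Σy = 197, Σx² = 55249, Σy² = 5163, Σxy = 16481
nΣxy − ΣxΣy = 131848 − 130611 = 1237
nΣx² − (Σx)² = 441992 − 439569 = 2423; nΣy² − (Σy)² = 41304 − 38809 = 2495
r = 1237 / √(2423 × 2495) = 1237 / 2458.7365 ≈ 0.5031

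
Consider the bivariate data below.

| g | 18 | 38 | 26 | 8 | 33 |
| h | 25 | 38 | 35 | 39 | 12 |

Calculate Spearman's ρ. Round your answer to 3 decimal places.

Rank g: 2, 5, 3, 1, 4
Rank h: 2, 4, 3, 5, 1
d = rank(g) − rank(h): 0, 1, 0, -4, 3; Σd² = 26
ρ = 1 − 6Σd² / [n(n²−1)] = 1 − 6×26 / (5×24) = 1 − 156/120 ≈ -0.300

-0.300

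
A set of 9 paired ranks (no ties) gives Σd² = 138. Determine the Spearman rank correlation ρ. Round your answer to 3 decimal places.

-0.150

ρ = 1 − 6Σd² / [n(n²−1)] = 1 − 6×138 / (9×80)
  = 1 − 828/720 = 1 − 1.1500 ≈ -0.150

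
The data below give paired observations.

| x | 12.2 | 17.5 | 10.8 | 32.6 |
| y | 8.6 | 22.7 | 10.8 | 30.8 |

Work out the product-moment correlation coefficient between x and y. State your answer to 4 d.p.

0.9317

n = 4, Σx = 73.1, Σy = 72.9, Σx² = 1634.49, Σy² = 1654.53, Σxy = 1622.89
nΣxy − ΣxΣy = 6491.56 − 5328.99 = 1162.57
nΣx² − (Σx)² = 6537.96 − 5343.61 = 1194.35; nΣy² − (Σy)² = 6618.12 − 5314.41 = 1303.71
r = 1162.57 / √(1194.35 × 1303.71) = 1162.57 / 1247.8325 ≈ 0.9317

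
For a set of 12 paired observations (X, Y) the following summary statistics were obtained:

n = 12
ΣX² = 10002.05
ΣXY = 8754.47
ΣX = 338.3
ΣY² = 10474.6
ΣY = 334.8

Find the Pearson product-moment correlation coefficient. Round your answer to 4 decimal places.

-0.9424

r = (nΣXY − ΣXΣY) / √[(nΣX² − (ΣX)²)(nΣY² − (ΣY)²)]
Numerator: 12×8754.47 − 338.3×334.8 = -8209.2
Denominator: √[(120024.6 − 114446.89)(125695.2 − 112091.04)] = √[5577.71 × 13604.16] = 8710.9161
r = -8209.2 / 8710.9161 ≈ -0.9424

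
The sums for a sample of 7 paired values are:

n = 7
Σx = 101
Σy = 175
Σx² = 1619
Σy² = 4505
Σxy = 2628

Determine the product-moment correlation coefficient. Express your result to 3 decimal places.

r = (nΣxy − ΣxΣy) / √[(nΣx² − (Σx)²)(nΣy² − (Σy)²)]
Numerator: 7×2628 − 101×175 = 721
Denominator: √[(11333 − 10201)(31535 − 30625)] = √[1132 × 910] = 1014.9483
r = 721 / 1014.9483 ≈ 0.710

0.710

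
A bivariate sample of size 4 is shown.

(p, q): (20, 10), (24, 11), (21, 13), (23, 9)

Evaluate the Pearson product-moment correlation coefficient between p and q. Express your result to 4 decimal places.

n = 4, Σp = 88, Σq = 43, Σp² = 1946, Σq² = 471, Σpq = 944
nΣpq − ΣpΣq = 3776 − 3784 = -8
nΣp² − (Σp)² = 7784 − 7744 = 40; nΣq² − (Σq)² = 1884 − 1849 = 35
r = -8 / √(40 × 35) = -8 / 37.4166 ≈ -0.2138

-0.2138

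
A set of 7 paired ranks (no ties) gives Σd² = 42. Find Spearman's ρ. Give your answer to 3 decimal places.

0.250

ρ = 1 − 6Σd² / [n(n²−1)] = 1 − 6×42 / (7×48)
  = 1 − 252/336 = 1 − 0.7500 ≈ 0.250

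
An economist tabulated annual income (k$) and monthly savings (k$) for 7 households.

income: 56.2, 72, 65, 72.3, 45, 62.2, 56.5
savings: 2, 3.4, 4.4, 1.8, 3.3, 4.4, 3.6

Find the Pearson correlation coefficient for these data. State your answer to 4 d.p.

-0.0858

n = 7, Σx = 429.2, Σy = 22.9, Σx² = 26880.82, Σy² = 81.37, Σxy = 1398.92
nΣxy − ΣxΣy = 9792.44 − 9828.68 = -36.24
nΣx² − (Σx)² = 188165.74 − 184212.64 = 3953.1; nΣy² − (Σy)² = 569.59 − 524.41 = 45.18
r = -36.24 / √(3953.1 × 45.18) = -36.24 / 422.6122 ≈ -0.0858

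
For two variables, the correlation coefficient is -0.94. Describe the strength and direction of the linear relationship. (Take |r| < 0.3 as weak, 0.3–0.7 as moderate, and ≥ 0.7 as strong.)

r = -0.94 < 0 so the relationship is negative.
|r| = 0.94, which falls in the strong range.

strong negative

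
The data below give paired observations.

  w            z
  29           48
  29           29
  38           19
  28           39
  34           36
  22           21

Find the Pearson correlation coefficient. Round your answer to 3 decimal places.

n = 6, Σw = 180, Σz = 192, Σw² = 5550, Σz² = 6764, Σwz = 5733
nΣwz − ΣwΣz = 34398 − 34560 = -162
nΣw² − (Σw)² = 33300 − 32400 = 900; nΣz² − (Σz)² = 40584 − 36864 = 3720
r = -162 / √(900 × 3720) = -162 / 1829.7541 ≈ -0.089

-0.089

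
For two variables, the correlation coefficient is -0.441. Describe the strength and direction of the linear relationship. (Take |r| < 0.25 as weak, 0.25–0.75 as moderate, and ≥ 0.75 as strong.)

r = -0.441 < 0 so the relationship is negative.
|r| = 0.441, which falls in the moderate range.

moderate negative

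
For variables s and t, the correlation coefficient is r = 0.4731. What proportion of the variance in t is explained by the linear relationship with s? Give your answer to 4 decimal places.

0.2238

r² = (0.4731)² = 0.2238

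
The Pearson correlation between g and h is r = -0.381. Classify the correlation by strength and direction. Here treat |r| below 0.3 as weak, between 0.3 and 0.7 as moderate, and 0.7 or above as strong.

r = -0.381 < 0 so the relationship is negative.
|r| = 0.381, which falls in the moderate range.

moderate negative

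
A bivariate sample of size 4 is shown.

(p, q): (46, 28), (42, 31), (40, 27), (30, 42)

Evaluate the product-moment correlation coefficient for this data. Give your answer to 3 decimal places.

n = 4, Σp = 158, Σq = 128, Σp² = 6380, Σq² = 4238, Σpq = 4930
nΣpq − ΣpΣq = 19720 − 20224 = -504
nΣp² − (Σp)² = 25520 − 24964 = 556; nΣq² − (Σq)² = 16952 − 16384 = 568
r = -504 / √(556 × 568) = -504 / 561.9680 ≈ -0.897

-0.897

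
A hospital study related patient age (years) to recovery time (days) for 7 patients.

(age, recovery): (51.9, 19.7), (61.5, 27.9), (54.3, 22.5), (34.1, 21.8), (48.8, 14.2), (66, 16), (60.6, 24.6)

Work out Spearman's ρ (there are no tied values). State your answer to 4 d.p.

Rank age: 3, 6, 4, 1, 2, 7, 5
Rank recovery: 3, 7, 5, 4, 1, 2, 6
d = rank(age) − rank(recovery): 0, -1, -1, -3, 1, 5, -1; Σd² = 38
ρ = 1 − 6Σd² / [n(n²−1)] = 1 − 6×38 / (7×48) = 1 − 228/336 ≈ 0.3214

0.3214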